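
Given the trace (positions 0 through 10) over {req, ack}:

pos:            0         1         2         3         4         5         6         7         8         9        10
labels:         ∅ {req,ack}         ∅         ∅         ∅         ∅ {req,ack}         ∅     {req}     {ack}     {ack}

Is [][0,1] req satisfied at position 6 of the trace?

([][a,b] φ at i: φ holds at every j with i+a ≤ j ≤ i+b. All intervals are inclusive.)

Check req at every j in [6,7]:
  j=6: true
  j=7: false
Fails at j=7 → formula fails.

Does not hold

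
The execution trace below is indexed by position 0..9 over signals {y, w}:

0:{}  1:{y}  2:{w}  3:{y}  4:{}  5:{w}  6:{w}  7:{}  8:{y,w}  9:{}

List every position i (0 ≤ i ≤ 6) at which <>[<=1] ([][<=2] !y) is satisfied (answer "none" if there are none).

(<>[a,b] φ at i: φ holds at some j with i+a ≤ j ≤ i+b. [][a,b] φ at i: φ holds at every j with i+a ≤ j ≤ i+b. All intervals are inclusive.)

Evaluate at each i in [0,6]:
  i=0: ✗ (none in [0,1])
  i=1: ✗ (none in [1,2])
  i=2: ✗ (none in [2,3])
  i=3: ✓ (witness j=4)
  i=4: ✓ (witness j=4)
  i=5: ✓ (witness j=5)
  i=6: ✗ (none in [6,7])

3, 4, 5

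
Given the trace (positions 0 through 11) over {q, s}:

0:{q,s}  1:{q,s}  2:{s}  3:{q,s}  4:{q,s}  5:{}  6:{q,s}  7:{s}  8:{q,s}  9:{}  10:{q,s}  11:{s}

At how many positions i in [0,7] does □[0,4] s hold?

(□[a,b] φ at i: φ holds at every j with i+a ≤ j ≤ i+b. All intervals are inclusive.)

Evaluate at each i in [0,7]:
  i=0: ✓ (all of [0,4])
  i=1: ✗ (fails at j=5)
  i=2: ✗ (fails at j=5)
  i=3: ✗ (fails at j=5)
  i=4: ✗ (fails at j=5)
  i=5: ✗ (fails at j=5)
  i=6: ✗ (fails at j=9)
  i=7: ✗ (fails at j=9)
Positions where it holds: {0} → 1.

1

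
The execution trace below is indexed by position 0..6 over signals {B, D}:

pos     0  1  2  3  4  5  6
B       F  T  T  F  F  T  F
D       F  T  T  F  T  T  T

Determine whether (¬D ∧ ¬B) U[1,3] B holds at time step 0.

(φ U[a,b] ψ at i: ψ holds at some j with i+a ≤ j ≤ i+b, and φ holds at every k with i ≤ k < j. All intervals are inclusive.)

Need some j in [1,3] with B, and (¬D ∧ ¬B) at every k in [0,j-1].
  j=1: B holds; (¬D ∧ ¬B) holds at every k in [0,0] → satisfied.

Holds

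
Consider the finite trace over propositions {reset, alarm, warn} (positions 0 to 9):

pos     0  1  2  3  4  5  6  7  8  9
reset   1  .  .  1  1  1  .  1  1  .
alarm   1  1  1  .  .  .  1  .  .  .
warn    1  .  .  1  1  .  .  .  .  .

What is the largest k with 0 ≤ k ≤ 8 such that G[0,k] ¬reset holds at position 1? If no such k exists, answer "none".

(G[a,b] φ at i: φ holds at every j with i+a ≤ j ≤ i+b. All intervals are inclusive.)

¬reset must hold from j=1 onward; find where it first fails.
  j=1: holds
  j=2: holds
  j=3: fails
Holds on [1,2], so largest k = 1.

1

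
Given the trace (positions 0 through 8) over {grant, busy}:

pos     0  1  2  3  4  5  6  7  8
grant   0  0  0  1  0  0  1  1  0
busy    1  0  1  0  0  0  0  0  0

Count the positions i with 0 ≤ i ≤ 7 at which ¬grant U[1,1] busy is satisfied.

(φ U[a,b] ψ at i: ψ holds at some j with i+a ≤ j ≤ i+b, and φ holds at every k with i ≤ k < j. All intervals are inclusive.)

Evaluate at each i in [0,7]:
  i=0: ✗ (no rhs in [1,1])
  i=1: ✓ (rhs at j=2; lhs holds on [1,1])
  i=2: ✗ (no rhs in [3,3])
  i=3: ✗ (no rhs in [4,4])
  i=4: ✗ (no rhs in [5,5])
  i=5: ✗ (no rhs in [6,6])
  i=6: ✗ (no rhs in [7,7])
  i=7: ✗ (no rhs in [8,8])
Positions where it holds: {1} → 1.

1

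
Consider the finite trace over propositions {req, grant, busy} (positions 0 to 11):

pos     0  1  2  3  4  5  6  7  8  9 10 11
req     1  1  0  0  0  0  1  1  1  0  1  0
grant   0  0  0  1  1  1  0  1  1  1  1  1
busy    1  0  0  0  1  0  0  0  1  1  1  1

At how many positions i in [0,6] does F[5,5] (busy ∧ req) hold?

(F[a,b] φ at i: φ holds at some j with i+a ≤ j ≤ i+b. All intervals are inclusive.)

2

Evaluate at each i in [0,6]:
  i=0: ✗ (none in [5,5])
  i=1: ✗ (none in [6,6])
  i=2: ✗ (none in [7,7])
  i=3: ✓ (witness j=8)
  i=4: ✗ (none in [9,9])
  i=5: ✓ (witness j=10)
  i=6: ✗ (none in [11,11])
Positions where it holds: {3, 5} → 2.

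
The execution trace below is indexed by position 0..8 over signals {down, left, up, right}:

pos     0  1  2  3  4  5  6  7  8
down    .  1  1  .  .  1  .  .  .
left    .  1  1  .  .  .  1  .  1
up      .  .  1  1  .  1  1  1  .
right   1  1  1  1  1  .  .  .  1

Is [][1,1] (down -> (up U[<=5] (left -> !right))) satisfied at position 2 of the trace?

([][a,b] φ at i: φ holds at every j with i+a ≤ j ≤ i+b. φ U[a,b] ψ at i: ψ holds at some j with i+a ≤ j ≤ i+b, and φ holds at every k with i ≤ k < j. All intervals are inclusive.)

True

Check (down -> (up U[<=5] (left -> !right))) at every j in [3,3]:
  j=3: antecedent false → ✓
All positions satisfy it → formula holds.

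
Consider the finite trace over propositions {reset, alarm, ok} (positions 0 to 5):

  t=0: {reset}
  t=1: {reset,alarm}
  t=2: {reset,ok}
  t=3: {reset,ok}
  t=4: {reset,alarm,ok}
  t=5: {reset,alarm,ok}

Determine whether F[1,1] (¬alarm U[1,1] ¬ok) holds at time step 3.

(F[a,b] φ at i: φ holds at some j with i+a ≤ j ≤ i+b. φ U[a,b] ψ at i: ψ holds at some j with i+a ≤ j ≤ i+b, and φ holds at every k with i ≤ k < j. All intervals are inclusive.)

Check (¬alarm U[1,1] ¬ok) at each j in [4,4]:
  j=4: fails
No position in the window satisfies it → formula fails.

False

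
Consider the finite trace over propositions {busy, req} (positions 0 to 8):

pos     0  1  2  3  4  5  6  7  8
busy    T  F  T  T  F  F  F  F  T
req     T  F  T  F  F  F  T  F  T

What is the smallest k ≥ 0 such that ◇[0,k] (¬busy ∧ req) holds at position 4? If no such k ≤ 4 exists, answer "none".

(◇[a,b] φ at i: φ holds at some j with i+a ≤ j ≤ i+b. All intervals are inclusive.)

Scan j = 4,5,… for (¬busy ∧ req):
  j=4: fails
  j=5: fails
  j=6: holds
First hit at j=6, so smallest k = 6-4 = 2.

2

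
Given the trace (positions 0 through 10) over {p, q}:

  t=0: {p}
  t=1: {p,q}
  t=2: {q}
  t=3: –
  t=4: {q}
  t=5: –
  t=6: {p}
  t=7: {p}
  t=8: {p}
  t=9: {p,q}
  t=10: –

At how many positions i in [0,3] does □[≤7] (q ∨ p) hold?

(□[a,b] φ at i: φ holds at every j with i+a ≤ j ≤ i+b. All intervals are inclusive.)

0

Evaluate at each i in [0,3]:
  i=0: ✗ (fails at j=3)
  i=1: ✗ (fails at j=3)
  i=2: ✗ (fails at j=3)
  i=3: ✗ (fails at j=3)
Positions where it holds: {} → 0.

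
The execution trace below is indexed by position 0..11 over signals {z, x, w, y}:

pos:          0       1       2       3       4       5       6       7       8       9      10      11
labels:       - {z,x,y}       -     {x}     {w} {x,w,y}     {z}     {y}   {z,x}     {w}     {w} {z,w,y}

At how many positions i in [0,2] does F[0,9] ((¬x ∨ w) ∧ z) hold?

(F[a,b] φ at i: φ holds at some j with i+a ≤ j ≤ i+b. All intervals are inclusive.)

Evaluate at each i in [0,2]:
  i=0: ✓ (witness j=6)
  i=1: ✓ (witness j=6)
  i=2: ✓ (witness j=6)
Positions where it holds: {0, 1, 2} → 3.

3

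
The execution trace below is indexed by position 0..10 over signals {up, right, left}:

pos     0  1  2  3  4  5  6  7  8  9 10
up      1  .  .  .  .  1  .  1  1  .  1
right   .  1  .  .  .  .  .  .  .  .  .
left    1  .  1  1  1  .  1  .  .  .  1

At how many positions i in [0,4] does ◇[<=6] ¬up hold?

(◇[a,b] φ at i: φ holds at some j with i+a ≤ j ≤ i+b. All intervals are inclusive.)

5

Evaluate at each i in [0,4]:
  i=0: ✓ (witness j=1)
  i=1: ✓ (witness j=1)
  i=2: ✓ (witness j=2)
  i=3: ✓ (witness j=3)
  i=4: ✓ (witness j=4)
Positions where it holds: {0, 1, 2, 3, 4} → 5.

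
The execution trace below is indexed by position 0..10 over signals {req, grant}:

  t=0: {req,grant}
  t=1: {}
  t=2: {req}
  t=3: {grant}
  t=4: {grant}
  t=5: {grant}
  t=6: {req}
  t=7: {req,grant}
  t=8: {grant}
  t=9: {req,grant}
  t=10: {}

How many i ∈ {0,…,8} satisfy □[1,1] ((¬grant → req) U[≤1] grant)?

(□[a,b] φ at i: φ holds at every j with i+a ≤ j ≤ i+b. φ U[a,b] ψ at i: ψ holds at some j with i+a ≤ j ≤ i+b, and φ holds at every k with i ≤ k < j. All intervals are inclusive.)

8

Evaluate at each i in [0,8]:
  i=0: ✗ (fails at j=1)
  i=1: ✓ (all of [2,2])
  i=2: ✓ (all of [3,3])
  i=3: ✓ (all of [4,4])
  i=4: ✓ (all of [5,5])
  i=5: ✓ (all of [6,6])
  i=6: ✓ (all of [7,7])
  i=7: ✓ (all of [8,8])
  i=8: ✓ (all of [9,9])
Positions where it holds: {1, 2, 3, 4, 5, 6, 7, 8} → 8.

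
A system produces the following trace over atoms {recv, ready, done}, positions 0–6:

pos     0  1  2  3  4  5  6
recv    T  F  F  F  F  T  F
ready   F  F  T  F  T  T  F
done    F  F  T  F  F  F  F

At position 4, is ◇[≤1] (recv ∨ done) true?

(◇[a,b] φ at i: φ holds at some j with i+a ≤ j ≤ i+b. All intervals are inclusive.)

True

Check (recv ∨ done) at each j in [4,5]:
  j=4: false
  j=5: true
Found at j=5 → formula holds.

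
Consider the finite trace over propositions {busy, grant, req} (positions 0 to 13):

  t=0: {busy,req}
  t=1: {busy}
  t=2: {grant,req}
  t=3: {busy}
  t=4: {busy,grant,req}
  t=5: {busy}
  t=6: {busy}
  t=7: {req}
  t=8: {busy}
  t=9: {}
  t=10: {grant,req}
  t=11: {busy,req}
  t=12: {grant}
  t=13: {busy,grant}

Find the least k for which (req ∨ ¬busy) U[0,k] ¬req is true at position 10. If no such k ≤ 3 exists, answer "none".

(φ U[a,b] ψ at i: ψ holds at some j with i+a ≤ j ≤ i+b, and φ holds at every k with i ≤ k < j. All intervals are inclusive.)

Need earliest j ≥ 10 with ¬req, and (req ∨ ¬busy) at every k in [10,j-1].
  j=10: rhs fails.
  j=11: rhs fails.
  j=12: rhs holds; lhs holds on [10,11]. k = 2.

2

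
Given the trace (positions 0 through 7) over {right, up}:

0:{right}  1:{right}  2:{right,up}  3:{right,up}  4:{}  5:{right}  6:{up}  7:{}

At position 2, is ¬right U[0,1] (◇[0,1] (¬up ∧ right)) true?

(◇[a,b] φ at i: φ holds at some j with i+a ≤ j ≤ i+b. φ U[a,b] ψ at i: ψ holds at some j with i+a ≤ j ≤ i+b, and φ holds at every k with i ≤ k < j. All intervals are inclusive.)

Need some j in [2,3] with ◇[0,1] (¬up ∧ right), and ¬right at every k in [2,j-1].
  j=2: ◇[0,1] (¬up ∧ right) — fails (none in [2,3]).
  j=3: ◇[0,1] (¬up ∧ right) — fails (none in [3,4]).
No j in the window works → until fails.

No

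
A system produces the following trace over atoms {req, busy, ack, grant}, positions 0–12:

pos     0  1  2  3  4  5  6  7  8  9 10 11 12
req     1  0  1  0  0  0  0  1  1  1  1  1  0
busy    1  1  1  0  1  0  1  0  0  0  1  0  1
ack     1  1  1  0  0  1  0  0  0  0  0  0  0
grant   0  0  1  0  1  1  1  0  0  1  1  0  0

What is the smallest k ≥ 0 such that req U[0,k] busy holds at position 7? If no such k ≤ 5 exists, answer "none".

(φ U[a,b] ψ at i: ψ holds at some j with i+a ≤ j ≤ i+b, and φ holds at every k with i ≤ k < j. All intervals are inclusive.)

Need earliest j ≥ 7 with busy, and req at every k in [7,j-1].
  j=7: rhs fails.
  j=8: rhs fails.
  j=9: rhs fails.
  j=10: rhs holds; lhs holds on [7,9]. k = 3.

3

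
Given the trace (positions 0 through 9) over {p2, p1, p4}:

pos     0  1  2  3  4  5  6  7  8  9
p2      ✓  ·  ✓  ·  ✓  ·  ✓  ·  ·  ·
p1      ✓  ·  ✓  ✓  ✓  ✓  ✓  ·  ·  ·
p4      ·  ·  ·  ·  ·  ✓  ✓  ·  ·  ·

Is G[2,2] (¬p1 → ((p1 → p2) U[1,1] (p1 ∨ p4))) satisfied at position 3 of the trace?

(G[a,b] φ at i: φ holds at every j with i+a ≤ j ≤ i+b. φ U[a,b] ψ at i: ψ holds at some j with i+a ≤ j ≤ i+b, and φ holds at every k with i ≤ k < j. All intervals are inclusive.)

Check (¬p1 → ((p1 → p2) U[1,1] (p1 ∨ p4))) at every j in [5,5]:
  j=5: antecedent false → ✓
All positions satisfy it → formula holds.

Yes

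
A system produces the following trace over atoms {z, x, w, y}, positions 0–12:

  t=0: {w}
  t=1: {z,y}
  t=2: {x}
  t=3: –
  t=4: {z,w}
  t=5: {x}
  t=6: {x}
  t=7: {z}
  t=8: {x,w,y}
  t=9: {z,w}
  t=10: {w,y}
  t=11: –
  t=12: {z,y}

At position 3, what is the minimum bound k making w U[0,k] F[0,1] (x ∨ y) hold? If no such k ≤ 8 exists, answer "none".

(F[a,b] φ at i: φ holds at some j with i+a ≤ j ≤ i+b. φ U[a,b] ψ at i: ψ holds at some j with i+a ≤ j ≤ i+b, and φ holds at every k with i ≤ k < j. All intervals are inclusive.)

none

Need earliest j ≥ 3 with F[0,1] (x ∨ y), and w at every k in [3,j-1].
  j=3: rhs fails.
  j=4: rhs holds but lhs fails at k=3.
  j=5: rhs holds but lhs fails at k=3.
  j=6: rhs holds but lhs fails at k=3.
  j=7: rhs holds but lhs fails at k=3.
  j=8: rhs holds but lhs fails at k=3.
  j=9: rhs holds but lhs fails at k=3.
  j=10: rhs holds but lhs fails at k=3.
  j=11: rhs holds but lhs fails at k=3.
No witness within the range → none.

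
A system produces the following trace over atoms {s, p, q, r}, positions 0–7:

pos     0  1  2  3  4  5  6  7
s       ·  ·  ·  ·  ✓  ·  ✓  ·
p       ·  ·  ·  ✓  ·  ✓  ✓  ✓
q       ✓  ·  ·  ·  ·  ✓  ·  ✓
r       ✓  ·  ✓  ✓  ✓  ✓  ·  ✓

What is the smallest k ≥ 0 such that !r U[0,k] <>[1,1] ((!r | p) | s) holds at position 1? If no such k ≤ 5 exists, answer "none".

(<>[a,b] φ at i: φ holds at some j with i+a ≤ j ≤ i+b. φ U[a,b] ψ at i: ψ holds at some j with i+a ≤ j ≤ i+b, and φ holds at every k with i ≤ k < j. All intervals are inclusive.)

1

Need earliest j ≥ 1 with <>[1,1] ((!r | p) | s), and !r at every k in [1,j-1].
  j=1: rhs fails.
  j=2: rhs holds; lhs holds on [1,1]. k = 1.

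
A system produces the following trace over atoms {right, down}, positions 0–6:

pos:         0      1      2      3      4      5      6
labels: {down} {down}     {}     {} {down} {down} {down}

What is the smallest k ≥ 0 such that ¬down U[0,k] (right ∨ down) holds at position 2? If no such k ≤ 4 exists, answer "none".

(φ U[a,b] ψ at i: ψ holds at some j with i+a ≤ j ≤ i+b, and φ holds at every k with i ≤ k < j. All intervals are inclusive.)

Need earliest j ≥ 2 with (right ∨ down), and ¬down at every k in [2,j-1].
  j=2: rhs fails.
  j=3: rhs fails.
  j=4: rhs holds; lhs holds on [2,3]. k = 2.

2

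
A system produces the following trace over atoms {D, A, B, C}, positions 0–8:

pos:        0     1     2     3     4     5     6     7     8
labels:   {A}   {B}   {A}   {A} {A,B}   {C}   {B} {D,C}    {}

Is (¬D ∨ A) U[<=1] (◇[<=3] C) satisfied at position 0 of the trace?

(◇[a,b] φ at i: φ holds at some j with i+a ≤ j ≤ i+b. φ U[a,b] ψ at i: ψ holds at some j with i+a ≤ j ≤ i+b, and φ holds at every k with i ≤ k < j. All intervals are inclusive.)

No

Need some j in [0,1] with ◇[<=3] C, and (¬D ∨ A) at every k in [0,j-1].
  j=0: ◇[<=3] C — fails (none in [0,3]).
  j=1: ◇[<=3] C — fails (none in [1,4]).
No j in the window works → until fails.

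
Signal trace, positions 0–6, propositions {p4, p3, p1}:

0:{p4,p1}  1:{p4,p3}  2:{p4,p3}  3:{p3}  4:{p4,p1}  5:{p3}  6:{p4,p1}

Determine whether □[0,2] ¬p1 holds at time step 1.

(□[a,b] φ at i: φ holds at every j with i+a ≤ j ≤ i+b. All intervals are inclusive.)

Check ¬p1 at every j in [1,3]:
  j=1: true
  j=2: true
  j=3: true
All positions satisfy it → formula holds.

Holds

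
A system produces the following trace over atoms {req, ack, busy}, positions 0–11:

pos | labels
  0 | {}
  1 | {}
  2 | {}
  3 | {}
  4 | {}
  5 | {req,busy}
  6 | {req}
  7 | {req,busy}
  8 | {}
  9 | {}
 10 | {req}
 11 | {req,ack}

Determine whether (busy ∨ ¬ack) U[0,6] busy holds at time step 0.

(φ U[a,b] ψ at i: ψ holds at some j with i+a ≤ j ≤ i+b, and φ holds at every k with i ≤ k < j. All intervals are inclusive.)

True

Need some j in [0,6] with busy, and (busy ∨ ¬ack) at every k in [0,j-1].
  j=0: busy false.
  j=1: busy false.
  j=2: busy false.
  j=3: busy false.
  j=4: busy false.
  j=5: busy holds; (busy ∨ ¬ack) holds at every k in [0,4] → satisfied.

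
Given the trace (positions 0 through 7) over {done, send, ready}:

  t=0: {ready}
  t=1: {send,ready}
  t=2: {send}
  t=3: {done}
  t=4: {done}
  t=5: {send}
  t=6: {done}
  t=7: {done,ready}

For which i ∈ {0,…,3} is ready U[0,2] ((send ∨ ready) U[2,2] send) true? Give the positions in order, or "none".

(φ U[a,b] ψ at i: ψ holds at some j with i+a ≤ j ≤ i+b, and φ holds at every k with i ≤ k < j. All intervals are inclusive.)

0

Evaluate at each i in [0,3]:
  i=0: ✓ (rhs at j=0)
  i=1: ✗ (no rhs in [1,3])
  i=2: ✗ (no rhs in [2,4])
  i=3: ✗ (no rhs in [3,5])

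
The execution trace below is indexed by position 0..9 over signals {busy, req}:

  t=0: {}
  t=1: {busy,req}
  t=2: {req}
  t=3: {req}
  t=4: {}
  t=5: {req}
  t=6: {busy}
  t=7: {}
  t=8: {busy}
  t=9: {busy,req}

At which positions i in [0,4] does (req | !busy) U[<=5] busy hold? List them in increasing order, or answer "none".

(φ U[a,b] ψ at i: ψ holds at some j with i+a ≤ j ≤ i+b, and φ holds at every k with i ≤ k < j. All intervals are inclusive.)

Evaluate at each i in [0,4]:
  i=0: ✓ (rhs at j=1; lhs holds on [0,0])
  i=1: ✓ (rhs at j=1)
  i=2: ✓ (rhs at j=6; lhs holds on [2,5])
  i=3: ✓ (rhs at j=6; lhs holds on [3,5])
  i=4: ✓ (rhs at j=6; lhs holds on [4,5])

0, 1, 2, 3, 4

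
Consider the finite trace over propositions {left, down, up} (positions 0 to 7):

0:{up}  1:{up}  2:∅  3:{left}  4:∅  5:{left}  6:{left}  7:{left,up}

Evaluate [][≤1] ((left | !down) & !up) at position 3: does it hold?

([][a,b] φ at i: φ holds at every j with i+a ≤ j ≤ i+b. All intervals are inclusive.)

Check ((left | !down) & !up) at every j in [3,4]:
  j=3: true
  j=4: true
All positions satisfy it → formula holds.

True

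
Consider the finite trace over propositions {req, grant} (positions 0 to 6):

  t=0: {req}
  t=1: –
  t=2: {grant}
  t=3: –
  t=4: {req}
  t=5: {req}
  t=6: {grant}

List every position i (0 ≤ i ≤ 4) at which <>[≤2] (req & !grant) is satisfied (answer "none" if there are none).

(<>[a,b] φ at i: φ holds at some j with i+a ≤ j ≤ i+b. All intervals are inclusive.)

0, 2, 3, 4

Evaluate at each i in [0,4]:
  i=0: ✓ (witness j=0)
  i=1: ✗ (none in [1,3])
  i=2: ✓ (witness j=4)
  i=3: ✓ (witness j=4)
  i=4: ✓ (witness j=4)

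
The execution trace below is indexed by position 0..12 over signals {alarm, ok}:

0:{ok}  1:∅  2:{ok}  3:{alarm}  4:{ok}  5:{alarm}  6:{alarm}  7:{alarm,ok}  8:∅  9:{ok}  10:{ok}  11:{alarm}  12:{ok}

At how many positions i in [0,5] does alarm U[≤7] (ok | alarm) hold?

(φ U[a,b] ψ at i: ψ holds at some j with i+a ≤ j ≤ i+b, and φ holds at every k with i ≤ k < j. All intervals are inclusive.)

Evaluate at each i in [0,5]:
  i=0: ✓ (rhs at j=0)
  i=1: ✗ (lhs fails at k=1 before rhs at j=2)
  i=2: ✓ (rhs at j=2)
  i=3: ✓ (rhs at j=3)
  i=4: ✓ (rhs at j=4)
  i=5: ✓ (rhs at j=5)
Positions where it holds: {0, 2, 3, 4, 5} → 5.

5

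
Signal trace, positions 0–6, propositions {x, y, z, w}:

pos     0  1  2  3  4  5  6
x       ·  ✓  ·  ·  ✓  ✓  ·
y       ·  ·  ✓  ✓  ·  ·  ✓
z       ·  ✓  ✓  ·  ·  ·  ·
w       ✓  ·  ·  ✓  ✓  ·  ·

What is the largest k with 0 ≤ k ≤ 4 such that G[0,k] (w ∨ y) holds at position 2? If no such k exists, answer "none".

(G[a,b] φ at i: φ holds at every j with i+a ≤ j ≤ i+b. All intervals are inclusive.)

2

(w ∨ y) must hold from j=2 onward; find where it first fails.
  j=2: holds
  j=3: holds
  j=4: holds
  j=5: fails
Holds on [2,4], so largest k = 2.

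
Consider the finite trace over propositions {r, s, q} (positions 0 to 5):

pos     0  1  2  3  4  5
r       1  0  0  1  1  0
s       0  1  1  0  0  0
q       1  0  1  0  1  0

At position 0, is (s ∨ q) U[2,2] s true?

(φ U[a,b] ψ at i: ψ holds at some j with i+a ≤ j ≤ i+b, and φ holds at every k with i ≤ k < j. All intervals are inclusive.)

Need some j in [2,2] with s, and (s ∨ q) at every k in [0,j-1].
  j=2: s holds; (s ∨ q) holds at every k in [0,1] → satisfied.

Yes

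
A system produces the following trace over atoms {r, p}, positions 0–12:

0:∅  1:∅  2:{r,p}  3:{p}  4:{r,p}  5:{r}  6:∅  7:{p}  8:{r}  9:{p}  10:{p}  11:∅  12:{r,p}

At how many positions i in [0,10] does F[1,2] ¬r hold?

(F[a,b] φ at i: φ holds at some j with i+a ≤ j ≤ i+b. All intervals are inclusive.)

Evaluate at each i in [0,10]:
  i=0: ✓ (witness j=1)
  i=1: ✓ (witness j=3)
  i=2: ✓ (witness j=3)
  i=3: ✗ (none in [4,5])
  i=4: ✓ (witness j=6)
  i=5: ✓ (witness j=6)
  i=6: ✓ (witness j=7)
  i=7: ✓ (witness j=9)
  i=8: ✓ (witness j=9)
  i=9: ✓ (witness j=10)
  i=10: ✓ (witness j=11)
Positions where it holds: {0, 1, 2, 4, 5, 6, 7, 8, 9, 10} → 10.

10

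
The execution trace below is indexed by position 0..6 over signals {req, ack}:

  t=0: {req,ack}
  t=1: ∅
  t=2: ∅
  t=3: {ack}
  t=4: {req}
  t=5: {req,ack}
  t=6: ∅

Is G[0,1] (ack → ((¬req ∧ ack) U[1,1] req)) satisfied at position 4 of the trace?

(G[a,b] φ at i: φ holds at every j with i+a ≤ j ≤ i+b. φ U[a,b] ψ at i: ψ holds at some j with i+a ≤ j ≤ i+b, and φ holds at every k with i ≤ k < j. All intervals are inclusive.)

False

Check (ack → ((¬req ∧ ack) U[1,1] req)) at every j in [4,5]:
  j=4: antecedent false → ✓
  j=5: antecedent true; consequent fails → ✗
Fails at j=5 → formula fails.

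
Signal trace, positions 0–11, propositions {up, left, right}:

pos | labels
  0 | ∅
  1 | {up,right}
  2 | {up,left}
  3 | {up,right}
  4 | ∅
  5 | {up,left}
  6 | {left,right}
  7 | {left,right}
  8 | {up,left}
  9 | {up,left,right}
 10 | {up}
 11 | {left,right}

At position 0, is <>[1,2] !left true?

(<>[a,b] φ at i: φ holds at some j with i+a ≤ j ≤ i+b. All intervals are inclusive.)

Check !left at each j in [1,2]:
  j=1: true
  j=2: false
Found at j=1 → formula holds.

Holds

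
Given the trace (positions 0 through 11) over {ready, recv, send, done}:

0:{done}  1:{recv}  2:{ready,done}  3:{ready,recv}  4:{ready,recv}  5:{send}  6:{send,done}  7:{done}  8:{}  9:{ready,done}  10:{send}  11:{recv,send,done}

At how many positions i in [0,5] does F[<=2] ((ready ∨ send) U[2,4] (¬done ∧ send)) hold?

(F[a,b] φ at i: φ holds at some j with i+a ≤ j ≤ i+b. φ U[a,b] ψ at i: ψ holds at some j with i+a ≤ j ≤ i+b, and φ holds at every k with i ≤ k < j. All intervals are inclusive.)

4

Evaluate at each i in [0,5]:
  i=0: ✓ (witness j=2)
  i=1: ✓ (witness j=2)
  i=2: ✓ (witness j=2)
  i=3: ✓ (witness j=3)
  i=4: ✗ (none in [4,6])
  i=5: ✗ (none in [5,7])
Positions where it holds: {0, 1, 2, 3} → 4.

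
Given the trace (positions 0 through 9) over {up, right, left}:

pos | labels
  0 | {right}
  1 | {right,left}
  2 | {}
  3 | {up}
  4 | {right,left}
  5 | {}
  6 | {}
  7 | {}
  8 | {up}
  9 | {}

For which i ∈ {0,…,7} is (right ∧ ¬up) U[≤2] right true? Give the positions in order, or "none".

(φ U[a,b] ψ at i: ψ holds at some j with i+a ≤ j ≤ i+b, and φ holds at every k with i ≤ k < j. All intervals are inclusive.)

Evaluate at each i in [0,7]:
  i=0: ✓ (rhs at j=0)
  i=1: ✓ (rhs at j=1)
  i=2: ✗ (lhs fails at k=2 before rhs at j=4)
  i=3: ✗ (lhs fails at k=3 before rhs at j=4)
  i=4: ✓ (rhs at j=4)
  i=5: ✗ (no rhs in [5,7])
  i=6: ✗ (no rhs in [6,8])
  i=7: ✗ (no rhs in [7,9])

0, 1, 4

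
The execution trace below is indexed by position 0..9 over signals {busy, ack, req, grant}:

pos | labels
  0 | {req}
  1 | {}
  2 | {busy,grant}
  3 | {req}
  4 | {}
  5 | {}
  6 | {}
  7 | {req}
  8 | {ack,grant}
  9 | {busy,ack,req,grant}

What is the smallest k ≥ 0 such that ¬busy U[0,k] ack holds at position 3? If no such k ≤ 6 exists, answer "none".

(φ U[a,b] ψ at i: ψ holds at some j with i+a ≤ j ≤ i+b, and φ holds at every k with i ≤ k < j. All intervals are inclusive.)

Need earliest j ≥ 3 with ack, and ¬busy at every k in [3,j-1].
  j=3: rhs fails.
  j=4: rhs fails.
  j=5: rhs fails.
  j=6: rhs fails.
  j=7: rhs fails.
  j=8: rhs holds; lhs holds on [3,7]. k = 5.

5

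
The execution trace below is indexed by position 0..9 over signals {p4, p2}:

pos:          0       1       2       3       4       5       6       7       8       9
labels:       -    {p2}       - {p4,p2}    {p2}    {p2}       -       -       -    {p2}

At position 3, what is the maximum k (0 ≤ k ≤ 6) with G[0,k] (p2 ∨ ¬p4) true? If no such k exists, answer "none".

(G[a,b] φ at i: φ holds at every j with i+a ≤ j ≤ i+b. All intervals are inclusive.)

6

(p2 ∨ ¬p4) must hold from j=3 onward; find where it first fails.
  j=3: holds
  j=4: holds
  j=5: holds
  j=6: holds
  j=7: holds
  j=8: holds
  j=9: holds
Holds through j=9; largest k = 6.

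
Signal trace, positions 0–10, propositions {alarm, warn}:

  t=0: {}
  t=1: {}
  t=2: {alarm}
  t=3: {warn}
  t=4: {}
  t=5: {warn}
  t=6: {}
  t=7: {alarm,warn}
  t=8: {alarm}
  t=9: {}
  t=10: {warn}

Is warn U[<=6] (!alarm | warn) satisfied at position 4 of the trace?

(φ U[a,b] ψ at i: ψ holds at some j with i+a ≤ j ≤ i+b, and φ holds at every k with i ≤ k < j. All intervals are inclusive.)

Need some j in [4,10] with (!alarm | warn), and warn at every k in [4,j-1].
  j=4: (!alarm | warn) holds; no prefix to check → satisfied.

Holds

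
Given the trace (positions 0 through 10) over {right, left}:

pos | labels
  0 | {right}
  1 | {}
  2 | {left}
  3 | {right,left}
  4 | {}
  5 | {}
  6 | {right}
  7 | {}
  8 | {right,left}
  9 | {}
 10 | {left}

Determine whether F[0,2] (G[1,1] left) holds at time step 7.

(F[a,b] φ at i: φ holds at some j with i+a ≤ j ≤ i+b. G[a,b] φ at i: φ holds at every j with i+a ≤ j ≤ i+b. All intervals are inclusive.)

Holds

Check G[1,1] left at each j in [7,9]:
  j=7: holds on [8,8]
  j=8: fails at 9
  j=9: holds on [10,10]
Found at j=7 → formula holds.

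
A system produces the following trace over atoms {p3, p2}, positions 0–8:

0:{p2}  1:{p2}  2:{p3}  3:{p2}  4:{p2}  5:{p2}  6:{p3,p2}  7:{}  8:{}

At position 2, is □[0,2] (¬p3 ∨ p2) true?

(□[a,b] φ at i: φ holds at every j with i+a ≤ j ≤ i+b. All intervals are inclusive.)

False

Check (¬p3 ∨ p2) at every j in [2,4]:
  j=2: false
  j=3: true
  j=4: true
Fails at j=2 → formula fails.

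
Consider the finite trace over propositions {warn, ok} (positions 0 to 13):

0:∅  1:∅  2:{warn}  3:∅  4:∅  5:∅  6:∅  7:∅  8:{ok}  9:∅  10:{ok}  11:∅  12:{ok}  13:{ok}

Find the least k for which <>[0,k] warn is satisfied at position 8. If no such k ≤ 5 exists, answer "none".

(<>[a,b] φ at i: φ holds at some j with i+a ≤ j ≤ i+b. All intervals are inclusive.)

none

Scan j = 8,9,… for warn:
  j=8: fails
  j=9: fails
  j=10: fails
  j=11: fails
  j=12: fails
  j=13: fails
No j in [8,13] satisfies it → none.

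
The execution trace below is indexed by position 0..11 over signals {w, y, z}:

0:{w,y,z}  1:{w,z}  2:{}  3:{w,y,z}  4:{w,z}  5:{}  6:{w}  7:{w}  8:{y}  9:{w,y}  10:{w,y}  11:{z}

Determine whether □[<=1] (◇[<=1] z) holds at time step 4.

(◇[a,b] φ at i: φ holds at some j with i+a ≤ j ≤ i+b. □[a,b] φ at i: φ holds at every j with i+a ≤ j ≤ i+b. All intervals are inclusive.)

Check ◇[<=1] z at every j in [4,5]:
  j=4: holds (witness at 4)
  j=5: fails (none in [5,6])
Fails at j=5 → formula fails.

Does not hold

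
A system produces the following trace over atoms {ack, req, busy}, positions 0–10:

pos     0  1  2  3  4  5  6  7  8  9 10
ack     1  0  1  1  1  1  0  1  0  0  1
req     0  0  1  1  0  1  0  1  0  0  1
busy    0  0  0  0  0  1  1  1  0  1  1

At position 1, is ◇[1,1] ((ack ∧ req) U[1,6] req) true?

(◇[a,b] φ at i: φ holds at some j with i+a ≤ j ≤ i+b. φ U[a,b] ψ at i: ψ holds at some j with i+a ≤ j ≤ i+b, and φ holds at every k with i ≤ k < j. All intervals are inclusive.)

Check ((ack ∧ req) U[1,6] req) at each j in [2,2]:
  j=2: holds
Found at j=2 → formula holds.

Yes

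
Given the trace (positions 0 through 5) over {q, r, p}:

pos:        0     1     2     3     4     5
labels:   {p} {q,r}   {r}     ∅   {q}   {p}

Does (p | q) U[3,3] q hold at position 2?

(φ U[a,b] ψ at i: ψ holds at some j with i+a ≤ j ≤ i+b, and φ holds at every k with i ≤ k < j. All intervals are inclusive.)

Does not hold

Need some j in [5,5] with q, and (p | q) at every k in [2,j-1].
  j=5: q false.
No j in the window works → until fails.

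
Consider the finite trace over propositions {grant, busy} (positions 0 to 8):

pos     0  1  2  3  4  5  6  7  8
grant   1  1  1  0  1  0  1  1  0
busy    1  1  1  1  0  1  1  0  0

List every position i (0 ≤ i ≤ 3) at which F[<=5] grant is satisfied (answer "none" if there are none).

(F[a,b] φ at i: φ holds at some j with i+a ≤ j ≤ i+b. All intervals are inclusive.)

0, 1, 2, 3

Evaluate at each i in [0,3]:
  i=0: ✓ (witness j=0)
  i=1: ✓ (witness j=1)
  i=2: ✓ (witness j=2)
  i=3: ✓ (witness j=4)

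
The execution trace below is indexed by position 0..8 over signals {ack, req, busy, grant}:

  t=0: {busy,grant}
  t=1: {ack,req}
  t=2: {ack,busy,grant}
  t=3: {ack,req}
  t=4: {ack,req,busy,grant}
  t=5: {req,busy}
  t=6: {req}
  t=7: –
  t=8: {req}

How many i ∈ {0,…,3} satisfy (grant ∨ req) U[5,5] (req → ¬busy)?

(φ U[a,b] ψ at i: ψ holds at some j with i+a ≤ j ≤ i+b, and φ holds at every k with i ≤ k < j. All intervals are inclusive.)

Evaluate at each i in [0,3]:
  i=0: ✗ (no rhs in [5,5])
  i=1: ✓ (rhs at j=6; lhs holds on [1,5])
  i=2: ✓ (rhs at j=7; lhs holds on [2,6])
  i=3: ✗ (lhs fails at k=7 before rhs at j=8)
Positions where it holds: {1, 2} → 2.

2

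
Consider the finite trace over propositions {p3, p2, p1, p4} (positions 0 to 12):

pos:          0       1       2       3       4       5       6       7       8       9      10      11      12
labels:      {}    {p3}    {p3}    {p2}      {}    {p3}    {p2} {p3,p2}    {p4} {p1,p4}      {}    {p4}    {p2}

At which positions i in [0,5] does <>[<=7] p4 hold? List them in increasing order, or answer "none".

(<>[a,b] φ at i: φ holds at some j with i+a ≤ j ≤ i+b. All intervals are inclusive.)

Evaluate at each i in [0,5]:
  i=0: ✗ (none in [0,7])
  i=1: ✓ (witness j=8)
  i=2: ✓ (witness j=8)
  i=3: ✓ (witness j=8)
  i=4: ✓ (witness j=8)
  i=5: ✓ (witness j=8)

1, 2, 3, 4, 5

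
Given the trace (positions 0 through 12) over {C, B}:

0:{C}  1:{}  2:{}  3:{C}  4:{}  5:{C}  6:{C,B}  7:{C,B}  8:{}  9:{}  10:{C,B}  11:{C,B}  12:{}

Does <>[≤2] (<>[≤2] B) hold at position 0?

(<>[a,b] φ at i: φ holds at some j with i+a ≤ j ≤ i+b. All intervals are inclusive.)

Does not hold

Check <>[≤2] B at each j in [0,2]:
  j=0: fails (none in [0,2])
  j=1: fails (none in [1,3])
  j=2: fails (none in [2,4])
No position in the window satisfies it → formula fails.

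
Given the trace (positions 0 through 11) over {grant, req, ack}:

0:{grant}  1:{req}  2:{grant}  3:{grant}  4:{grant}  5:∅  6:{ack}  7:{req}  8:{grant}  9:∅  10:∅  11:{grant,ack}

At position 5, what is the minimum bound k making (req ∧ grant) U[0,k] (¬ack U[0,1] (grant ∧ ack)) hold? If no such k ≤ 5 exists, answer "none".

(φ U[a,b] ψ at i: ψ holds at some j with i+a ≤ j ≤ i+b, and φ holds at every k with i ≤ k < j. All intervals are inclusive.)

Need earliest j ≥ 5 with (¬ack U[0,1] (grant ∧ ack)), and (req ∧ grant) at every k in [5,j-1].
  j=5: rhs fails.
  j=6: rhs fails.
  j=7: rhs fails.
  j=8: rhs fails.
  j=9: rhs fails.
  j=10: rhs holds but lhs fails at k=5.
No witness within the range → none.

none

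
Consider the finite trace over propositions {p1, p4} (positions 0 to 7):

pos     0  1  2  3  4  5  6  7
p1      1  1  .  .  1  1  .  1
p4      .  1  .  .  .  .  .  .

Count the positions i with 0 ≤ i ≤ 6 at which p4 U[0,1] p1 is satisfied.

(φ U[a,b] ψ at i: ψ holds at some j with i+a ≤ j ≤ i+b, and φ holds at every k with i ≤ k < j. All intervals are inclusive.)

4

Evaluate at each i in [0,6]:
  i=0: ✓ (rhs at j=0)
  i=1: ✓ (rhs at j=1)
  i=2: ✗ (no rhs in [2,3])
  i=3: ✗ (lhs fails at k=3 before rhs at j=4)
  i=4: ✓ (rhs at j=4)
  i=5: ✓ (rhs at j=5)
  i=6: ✗ (lhs fails at k=6 before rhs at j=7)
Positions where it holds: {0, 1, 4, 5} → 4.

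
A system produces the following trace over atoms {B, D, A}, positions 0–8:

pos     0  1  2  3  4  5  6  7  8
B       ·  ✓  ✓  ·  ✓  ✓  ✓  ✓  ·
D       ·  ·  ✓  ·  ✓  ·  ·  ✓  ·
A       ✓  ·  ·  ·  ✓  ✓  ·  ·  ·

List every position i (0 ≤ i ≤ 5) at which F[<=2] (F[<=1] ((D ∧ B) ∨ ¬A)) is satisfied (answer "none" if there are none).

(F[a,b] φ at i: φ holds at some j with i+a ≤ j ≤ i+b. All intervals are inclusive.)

Evaluate at each i in [0,5]:
  i=0: ✓ (witness j=0)
  i=1: ✓ (witness j=1)
  i=2: ✓ (witness j=2)
  i=3: ✓ (witness j=3)
  i=4: ✓ (witness j=4)
  i=5: ✓ (witness j=5)

0, 1, 2, 3, 4, 5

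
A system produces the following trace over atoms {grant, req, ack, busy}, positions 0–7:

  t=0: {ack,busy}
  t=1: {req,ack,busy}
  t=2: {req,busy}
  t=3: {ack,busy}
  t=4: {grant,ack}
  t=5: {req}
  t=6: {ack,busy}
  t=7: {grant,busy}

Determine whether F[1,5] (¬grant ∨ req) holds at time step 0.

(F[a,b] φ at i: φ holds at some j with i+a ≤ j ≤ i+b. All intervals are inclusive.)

Check (¬grant ∨ req) at each j in [1,5]:
  j=1: true
  j=2: true
  j=3: true
  j=4: false
  j=5: true
Found at j=1 → formula holds.

True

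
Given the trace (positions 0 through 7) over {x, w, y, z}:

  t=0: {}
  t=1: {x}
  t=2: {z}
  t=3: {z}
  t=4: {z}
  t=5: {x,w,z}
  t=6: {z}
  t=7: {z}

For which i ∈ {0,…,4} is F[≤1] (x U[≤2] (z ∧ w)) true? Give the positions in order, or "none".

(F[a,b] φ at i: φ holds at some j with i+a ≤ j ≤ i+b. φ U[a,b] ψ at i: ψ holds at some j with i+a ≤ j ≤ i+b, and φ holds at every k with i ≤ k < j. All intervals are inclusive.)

4

Evaluate at each i in [0,4]:
  i=0: ✗ (none in [0,1])
  i=1: ✗ (none in [1,2])
  i=2: ✗ (none in [2,3])
  i=3: ✗ (none in [3,4])
  i=4: ✓ (witness j=5)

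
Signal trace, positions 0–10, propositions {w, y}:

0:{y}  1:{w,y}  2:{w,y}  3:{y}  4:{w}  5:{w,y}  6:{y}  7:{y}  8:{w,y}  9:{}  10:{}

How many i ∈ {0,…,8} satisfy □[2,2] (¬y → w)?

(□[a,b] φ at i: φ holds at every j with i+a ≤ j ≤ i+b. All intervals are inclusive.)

Evaluate at each i in [0,8]:
  i=0: ✓ (all of [2,2])
  i=1: ✓ (all of [3,3])
  i=2: ✓ (all of [4,4])
  i=3: ✓ (all of [5,5])
  i=4: ✓ (all of [6,6])
  i=5: ✓ (all of [7,7])
  i=6: ✓ (all of [8,8])
  i=7: ✗ (fails at j=9)
  i=8: ✗ (fails at j=10)
Positions where it holds: {0, 1, 2, 3, 4, 5, 6} → 7.

7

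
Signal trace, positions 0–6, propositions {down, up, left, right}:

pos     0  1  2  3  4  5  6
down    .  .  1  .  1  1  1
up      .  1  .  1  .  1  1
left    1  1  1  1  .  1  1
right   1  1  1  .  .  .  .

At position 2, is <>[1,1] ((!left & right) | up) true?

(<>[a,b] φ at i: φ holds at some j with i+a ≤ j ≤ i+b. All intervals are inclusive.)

Check ((!left & right) | up) at each j in [3,3]:
  j=3: true
Found at j=3 → formula holds.

True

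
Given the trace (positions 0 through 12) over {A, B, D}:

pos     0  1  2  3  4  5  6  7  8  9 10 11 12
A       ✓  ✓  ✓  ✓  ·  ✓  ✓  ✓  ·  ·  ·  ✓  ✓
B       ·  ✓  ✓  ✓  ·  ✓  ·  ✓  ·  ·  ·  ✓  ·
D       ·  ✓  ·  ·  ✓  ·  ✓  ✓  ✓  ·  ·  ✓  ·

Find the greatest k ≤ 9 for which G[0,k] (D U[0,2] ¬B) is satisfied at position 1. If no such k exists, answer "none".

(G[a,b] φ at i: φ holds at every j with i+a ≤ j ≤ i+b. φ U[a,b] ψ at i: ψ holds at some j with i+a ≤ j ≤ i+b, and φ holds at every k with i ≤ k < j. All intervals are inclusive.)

none

(D U[0,2] ¬B) must hold from j=1 onward; find where it first fails.
  j=1: fails → no k works.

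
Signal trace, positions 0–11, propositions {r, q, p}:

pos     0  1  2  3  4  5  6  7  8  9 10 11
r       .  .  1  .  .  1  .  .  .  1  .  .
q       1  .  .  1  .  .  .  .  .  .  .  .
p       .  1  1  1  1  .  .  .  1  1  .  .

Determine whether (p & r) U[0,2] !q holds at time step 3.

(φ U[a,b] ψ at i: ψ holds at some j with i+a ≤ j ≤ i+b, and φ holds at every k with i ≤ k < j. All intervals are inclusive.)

No

Need some j in [3,5] with !q, and (p & r) at every k in [3,j-1].
  j=3: !q false.
  j=4: !q holds, but (p & r) fails at k=3 → not this j.
  j=5: !q holds, but (p & r) fails at k=3 → not this j.
No j in the window works → until fails.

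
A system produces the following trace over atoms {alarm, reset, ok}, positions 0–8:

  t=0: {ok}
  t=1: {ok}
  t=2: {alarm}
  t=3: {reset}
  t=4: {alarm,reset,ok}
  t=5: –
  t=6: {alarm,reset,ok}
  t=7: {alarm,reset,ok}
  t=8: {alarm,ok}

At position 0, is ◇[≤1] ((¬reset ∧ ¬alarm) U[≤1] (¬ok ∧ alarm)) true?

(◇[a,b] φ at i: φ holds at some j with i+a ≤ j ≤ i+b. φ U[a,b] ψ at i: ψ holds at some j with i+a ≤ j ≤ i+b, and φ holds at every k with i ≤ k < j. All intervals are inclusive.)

Check ((¬reset ∧ ¬alarm) U[≤1] (¬ok ∧ alarm)) at each j in [0,1]:
  j=0: fails
  j=1: holds
Found at j=1 → formula holds.

Yes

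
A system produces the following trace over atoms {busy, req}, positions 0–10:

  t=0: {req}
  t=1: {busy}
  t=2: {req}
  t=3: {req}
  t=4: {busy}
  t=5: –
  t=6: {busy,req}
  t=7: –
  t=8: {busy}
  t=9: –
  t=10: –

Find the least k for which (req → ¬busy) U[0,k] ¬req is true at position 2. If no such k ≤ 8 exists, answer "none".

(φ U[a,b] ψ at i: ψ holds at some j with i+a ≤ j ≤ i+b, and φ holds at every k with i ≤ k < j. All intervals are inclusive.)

Need earliest j ≥ 2 with ¬req, and (req → ¬busy) at every k in [2,j-1].
  j=2: rhs fails.
  j=3: rhs fails.
  j=4: rhs holds; lhs holds on [2,3]. k = 2.

2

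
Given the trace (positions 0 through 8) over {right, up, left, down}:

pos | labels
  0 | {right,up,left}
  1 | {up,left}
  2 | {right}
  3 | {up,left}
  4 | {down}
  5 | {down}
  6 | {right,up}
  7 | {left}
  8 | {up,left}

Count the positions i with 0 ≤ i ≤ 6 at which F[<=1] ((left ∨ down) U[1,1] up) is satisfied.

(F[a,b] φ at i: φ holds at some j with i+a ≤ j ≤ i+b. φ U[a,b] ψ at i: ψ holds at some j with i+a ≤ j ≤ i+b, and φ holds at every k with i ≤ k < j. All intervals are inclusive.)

Evaluate at each i in [0,6]:
  i=0: ✓ (witness j=0)
  i=1: ✗ (none in [1,2])
  i=2: ✗ (none in [2,3])
  i=3: ✗ (none in [3,4])
  i=4: ✓ (witness j=5)
  i=5: ✓ (witness j=5)
  i=6: ✓ (witness j=7)
Positions where it holds: {0, 4, 5, 6} → 4.

4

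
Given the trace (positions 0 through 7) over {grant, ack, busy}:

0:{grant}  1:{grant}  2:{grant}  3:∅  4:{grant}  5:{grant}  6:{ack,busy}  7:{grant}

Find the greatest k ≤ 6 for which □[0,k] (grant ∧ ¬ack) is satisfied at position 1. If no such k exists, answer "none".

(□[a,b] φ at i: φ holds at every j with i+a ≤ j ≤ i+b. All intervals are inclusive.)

1

(grant ∧ ¬ack) must hold from j=1 onward; find where it first fails.
  j=1: holds
  j=2: holds
  j=3: fails
Holds on [1,2], so largest k = 1.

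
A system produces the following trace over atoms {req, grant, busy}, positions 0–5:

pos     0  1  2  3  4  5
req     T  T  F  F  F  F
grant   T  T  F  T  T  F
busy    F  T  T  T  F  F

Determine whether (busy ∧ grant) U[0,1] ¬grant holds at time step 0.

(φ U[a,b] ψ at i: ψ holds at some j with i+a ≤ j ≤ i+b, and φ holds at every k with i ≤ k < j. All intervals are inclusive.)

Need some j in [0,1] with ¬grant, and (busy ∧ grant) at every k in [0,j-1].
  j=0: ¬grant false.
  j=1: ¬grant false.
No j in the window works → until fails.

False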